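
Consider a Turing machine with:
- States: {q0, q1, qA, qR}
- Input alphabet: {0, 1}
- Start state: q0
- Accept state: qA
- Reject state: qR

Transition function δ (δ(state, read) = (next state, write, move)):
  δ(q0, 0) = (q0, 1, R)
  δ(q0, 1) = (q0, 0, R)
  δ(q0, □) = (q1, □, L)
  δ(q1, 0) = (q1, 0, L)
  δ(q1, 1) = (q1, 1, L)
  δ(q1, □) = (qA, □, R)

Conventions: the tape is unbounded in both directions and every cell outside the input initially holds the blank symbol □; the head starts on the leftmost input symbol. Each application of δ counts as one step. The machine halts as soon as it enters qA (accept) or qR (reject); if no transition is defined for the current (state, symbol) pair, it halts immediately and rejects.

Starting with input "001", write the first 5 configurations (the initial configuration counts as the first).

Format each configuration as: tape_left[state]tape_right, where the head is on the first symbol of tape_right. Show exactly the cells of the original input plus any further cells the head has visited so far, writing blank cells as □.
Step 0: [q0]001 (head at position 0)
Step 1: δ(q0, 0) = (q0, 1, R)  ⊢  1[q0]01 (head at position 1)
Step 2: δ(q0, 0) = (q0, 1, R)  ⊢  11[q0]1 (head at position 2)
Step 3: δ(q0, 1) = (q0, 0, R)  ⊢  110[q0]□ (head at position 3)
Step 4: δ(q0, □) = (q1, □, L)  ⊢  11[q1]0□ (head at position 2)

Final answer: [q0]001 ⊢ 1[q0]01 ⊢ 11[q0]1 ⊢ 110[q0]□ ⊢ 11[q1]0□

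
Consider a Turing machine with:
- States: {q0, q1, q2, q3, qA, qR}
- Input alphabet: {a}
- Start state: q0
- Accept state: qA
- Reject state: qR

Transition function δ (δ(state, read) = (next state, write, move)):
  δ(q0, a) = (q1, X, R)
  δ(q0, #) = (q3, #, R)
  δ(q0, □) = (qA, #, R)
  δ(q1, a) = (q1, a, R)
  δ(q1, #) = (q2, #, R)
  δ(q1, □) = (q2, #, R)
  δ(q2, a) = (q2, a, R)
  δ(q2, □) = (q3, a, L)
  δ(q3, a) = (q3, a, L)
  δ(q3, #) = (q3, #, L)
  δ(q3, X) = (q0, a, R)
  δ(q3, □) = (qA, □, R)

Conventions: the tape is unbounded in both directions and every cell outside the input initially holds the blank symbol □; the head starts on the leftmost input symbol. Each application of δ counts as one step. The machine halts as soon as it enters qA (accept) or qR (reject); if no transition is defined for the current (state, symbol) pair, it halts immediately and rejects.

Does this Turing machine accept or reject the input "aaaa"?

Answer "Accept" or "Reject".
Trace (configuration after each step, as tape_left[state]tape_right with head position):
Step 0: [q0]aaaa (head at position 0)
Step 1: X[q1]aaa (head 1)
Step 2: Xa[q1]aa (head 2)
Step 3: Xaa[q1]a (head 3)
Step 4: Xaaa[q1]□ (head 4)
Step 5: Xaaa#[q2]□ (head 5)
Step 6: Xaaa[q3]#a (head 4)
Step 7: Xaa[q3]a#a (head 3)
Step 8: Xa[q3]aa#a (head 2)
Step 9: X[q3]aaa#a (head 1)
Step 10: [q3]Xaaa#a (head 0)
Step 11: a[q0]aaa#a (head 1)
Step 12: aX[q1]aa#a (head 2)
Step 13: aXa[q1]a#a (head 3)
Step 14: aXaa[q1]#a (head 4)
Step 15: aXaa#[q2]a (head 5)
Step 16: aXaa#a[q2]□ (head 6)
Step 17: aXaa#[q3]aa (head 5)
Step 18: aXaa[q3]#aa (head 4)
Step 19: aXa[q3]a#aa (head 3)
Step 20: aX[q3]aa#aa (head 2)
Step 21: a[q3]Xaa#aa (head 1)
Step 22: aa[q0]aa#aa (head 2)
Step 23: aaX[q1]a#aa (head 3)
Step 24: aaXa[q1]#aa (head 4)
Step 25: aaXa#[q2]aa (head 5)
Step 26: aaXa#a[q2]a (head 6)
Step 27: aaXa#aa[q2]□ (head 7)
Step 28: aaXa#a[q3]aa (head 6)
Step 29: aaXa#[q3]aaa (head 5)
Step 30: aaXa[q3]#aaa (head 4)
Step 31: aaX[q3]a#aaa (head 3)
Step 32: aa[q3]Xa#aaa (head 2)
Step 33: aaa[q0]a#aaa (head 3)
Step 34: aaaX[q1]#aaa (head 4)
Step 35: aaaX#[q2]aaa (head 5)
Step 36: aaaX#a[q2]aa (head 6)
Step 37: aaaX#aa[q2]a (head 7)
Step 38: aaaX#aaa[q2]□ (head 8)
Step 39: aaaX#aa[q3]aa (head 7)
Step 40: aaaX#a[q3]aaa (head 6)
Step 41: aaaX#[q3]aaaa (head 5)
Step 42: aaaX[q3]#aaaa (head 4)
Step 43: aaa[q3]X#aaaa (head 3)
Step 44: aaaa[q0]#aaaa (head 4)
Step 45: aaaa#[q3]aaaa (head 5)
Step 46: aaaa[q3]#aaaa (head 4)
Step 47: aaa[q3]a#aaaa (head 3)
Step 48: aa[q3]aa#aaaa (head 2)
Step 49: a[q3]aaa#aaaa (head 1)
Step 50: [q3]aaaa#aaaa (head 0)
Step 51: [q3]□aaaa#aaaa (head -1)
Step 52: □[qA]aaaa#aaaa (head 0)
The machine is in qA, so it halts and accepts.

Final answer: Accept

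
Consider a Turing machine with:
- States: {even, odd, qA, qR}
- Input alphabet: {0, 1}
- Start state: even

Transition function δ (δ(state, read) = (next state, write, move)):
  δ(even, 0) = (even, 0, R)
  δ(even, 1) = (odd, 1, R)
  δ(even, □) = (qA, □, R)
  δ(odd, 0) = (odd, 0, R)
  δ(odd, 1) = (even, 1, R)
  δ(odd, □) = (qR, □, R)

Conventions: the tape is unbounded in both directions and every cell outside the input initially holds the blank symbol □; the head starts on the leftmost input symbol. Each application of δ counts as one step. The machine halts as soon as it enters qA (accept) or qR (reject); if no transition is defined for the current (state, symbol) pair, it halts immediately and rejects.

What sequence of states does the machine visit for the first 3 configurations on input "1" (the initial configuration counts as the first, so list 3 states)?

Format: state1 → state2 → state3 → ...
Step 0: [even]1 (head at position 0)
Step 1: δ(even, 1) = (odd, 1, R)  ⊢  1[odd]□ (head at position 1)
Step 2: δ(odd, □) = (qR, □, R)  ⊢  1□[qR]□ (head at position 2)
Reading off the states of these 3 configurations: even → odd → qR

Final answer: even → odd → qR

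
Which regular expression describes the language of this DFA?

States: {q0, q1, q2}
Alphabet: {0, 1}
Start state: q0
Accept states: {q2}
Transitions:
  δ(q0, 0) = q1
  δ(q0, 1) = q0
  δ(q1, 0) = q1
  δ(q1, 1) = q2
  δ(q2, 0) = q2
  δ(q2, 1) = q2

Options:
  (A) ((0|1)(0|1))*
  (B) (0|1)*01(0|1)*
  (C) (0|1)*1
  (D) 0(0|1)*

Testing sample strings against the DFA:
  '01000' -> accepted
  '001' -> accepted
  '00111' -> accepted
  '1110' -> rejected
Checking each option for a counterexample:
  (A) ((0|1)(0|1))*: ε is rejected by the DFA but matches the regex → eliminated
  (B) (0|1)*01(0|1)*: agrees with the DFA on all strings of length ≤ 4
  (C) (0|1)*1: '1' is rejected by the DFA but matches the regex → eliminated
  (D) 0(0|1)*: '0' is rejected by the DFA but matches the regex → eliminated
Only (B) (0|1)*01(0|1)* is consistent with the DFA.

Final answer: (B) (0|1)*01(0|1)*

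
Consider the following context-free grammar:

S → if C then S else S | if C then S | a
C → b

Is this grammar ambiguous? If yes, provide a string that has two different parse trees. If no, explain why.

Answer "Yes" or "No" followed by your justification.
The 'dangling else' can attach to either if. Two leftmost derivations of  if b then if b then a else a:
  (1) S ⇒ if C then S else S ⇒ if b then S else S ⇒ if b then if C then S else S ⇒ if b then if b then S else S ⇒ if b then if b then a else S ⇒ if b then if b then a else a   (else belongs to the outer if)
  (2) S ⇒ if C then S ⇒ if b then S ⇒ if b then if C then S else S ⇒ if b then if b then S else S ⇒ if b then if b then a else S ⇒ if b then if b then a else a   (else belongs to the inner if)
Two distinct parse trees for the same string, so the grammar is ambiguous.

Final answer: Yes - the string 'if b then if b then a else a' has two distinct leftmost derivations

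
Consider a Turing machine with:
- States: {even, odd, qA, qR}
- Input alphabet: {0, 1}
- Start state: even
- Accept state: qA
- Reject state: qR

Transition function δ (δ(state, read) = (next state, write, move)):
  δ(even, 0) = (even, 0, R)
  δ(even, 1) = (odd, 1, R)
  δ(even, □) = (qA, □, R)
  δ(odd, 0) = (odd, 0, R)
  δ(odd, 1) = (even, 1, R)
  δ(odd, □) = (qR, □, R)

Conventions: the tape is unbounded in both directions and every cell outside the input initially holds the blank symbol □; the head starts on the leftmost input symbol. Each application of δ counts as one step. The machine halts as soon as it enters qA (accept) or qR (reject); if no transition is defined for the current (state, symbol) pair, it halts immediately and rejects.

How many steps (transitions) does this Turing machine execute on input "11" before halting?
Step 0: [even]11 (head at position 0)
Step 1: δ(even, 1) = (odd, 1, R)  ⊢  1[odd]1 (head at position 1)
Step 2: δ(odd, 1) = (even, 1, R)  ⊢  11[even]□ (head at position 2)
Step 3: δ(even, □) = (qA, □, R)  ⊢  11□[qA]□ (head at position 3)
The machine is in qA, so it halts and accepts.
Number of transitions executed: 3.

Final answer: 3 steps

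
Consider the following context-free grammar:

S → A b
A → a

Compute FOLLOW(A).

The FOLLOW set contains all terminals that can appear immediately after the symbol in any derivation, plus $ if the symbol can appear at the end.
A occurs only in S → A b, where it is immediately followed by the terminal b. So FOLLOW(A) = {b}.

Final answer: {b}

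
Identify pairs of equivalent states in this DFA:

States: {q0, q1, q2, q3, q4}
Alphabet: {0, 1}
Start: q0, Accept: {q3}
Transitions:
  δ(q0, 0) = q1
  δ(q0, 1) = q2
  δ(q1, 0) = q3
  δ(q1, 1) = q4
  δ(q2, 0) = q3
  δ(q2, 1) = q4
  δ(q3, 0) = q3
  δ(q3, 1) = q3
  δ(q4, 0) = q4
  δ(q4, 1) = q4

Using the table-filling algorithm:
Round 0 – mark pairs where exactly one state is accepting: (q0,q3), (q1,q3), (q2,q3), (q3,q4)
Round 1 – newly marked: (q0,q1) [on 0: q1 vs q3, already marked]; (q0,q2) [on 0: q1 vs q3, already marked]; (q1,q4) [on 0: q3 vs q4, already marked]; (q2,q4) [on 0: q3 vs q4, already marked]
Round 2 – newly marked: (q0,q4) [on 0: q1 vs q4, already marked]
No further pairs can be marked.
(q1, q2) unmarked: δ(q1,0)=q3, δ(q2,0)=q3; δ(q1,1)=q4, δ(q2,1)=q4 → equivalent
Equivalent pairs: (q1, q2)

Final answer: Equivalent pairs: (q1, q2)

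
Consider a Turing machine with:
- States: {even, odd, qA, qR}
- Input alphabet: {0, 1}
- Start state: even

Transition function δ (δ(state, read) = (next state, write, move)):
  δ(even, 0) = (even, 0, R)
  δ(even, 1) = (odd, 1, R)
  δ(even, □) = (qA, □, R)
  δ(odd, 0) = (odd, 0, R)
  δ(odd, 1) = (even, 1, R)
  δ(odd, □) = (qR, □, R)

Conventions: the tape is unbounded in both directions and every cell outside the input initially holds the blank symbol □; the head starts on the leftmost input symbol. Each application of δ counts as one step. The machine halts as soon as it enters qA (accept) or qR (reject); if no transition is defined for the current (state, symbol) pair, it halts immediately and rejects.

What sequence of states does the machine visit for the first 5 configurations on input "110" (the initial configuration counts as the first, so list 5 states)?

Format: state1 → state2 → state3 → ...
Step 0: [even]110 (head at position 0)
Step 1: δ(even, 1) = (odd, 1, R)  ⊢  1[odd]10 (head at position 1)
Step 2: δ(odd, 1) = (even, 1, R)  ⊢  11[even]0 (head at position 2)
Step 3: δ(even, 0) = (even, 0, R)  ⊢  110[even]□ (head at position 3)
Step 4: δ(even, □) = (qA, □, R)  ⊢  110□[qA]□ (head at position 4)
Reading off the states of these 5 configurations: even → odd → even → even → qA

Final answer: even → odd → even → even → qA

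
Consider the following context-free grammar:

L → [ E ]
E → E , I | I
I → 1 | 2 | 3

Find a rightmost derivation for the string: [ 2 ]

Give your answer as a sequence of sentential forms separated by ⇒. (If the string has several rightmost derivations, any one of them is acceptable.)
Start with L.
Step 1: the rightmost non-terminal is L; apply L → [ E ]:  [ E ]
Step 2: the rightmost non-terminal is E; apply E → I:  [ I ]
Step 3: the rightmost non-terminal is I; apply I → 2:  [ 2 ]

Final answer: L ⇒ [ E ] ⇒ [ I ] ⇒ [ 2 ]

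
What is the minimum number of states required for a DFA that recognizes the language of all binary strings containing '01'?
Language: binary strings containing '01'
Lower bound (Myhill–Nerode): the prefixes ε, 0, 01 are pairwise distinguishable:
  ε vs 01: suffix ε distinguishes them (ε is rejected, 01 is accepted)
  0 vs 01: suffix ε distinguishes them (0 is rejected, 01 is accepted)
  ε vs 0: suffix 1 distinguishes them (ε·1 = 1 is rejected, 0·1 = 01 is accepted)
So any DFA needs at least 3 states.
Upper bound: a DFA with 3 states exists (one state per class above: 'no progress', 'last symbol 0', and 'seen 01' (accepting sink)).
Minimum states: 3

Final answer: 3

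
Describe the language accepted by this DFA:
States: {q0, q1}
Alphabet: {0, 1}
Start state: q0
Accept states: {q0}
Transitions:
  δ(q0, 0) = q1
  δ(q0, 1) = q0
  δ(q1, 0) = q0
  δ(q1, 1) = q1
Analyzing the DFA structure:
Start state: q0
Accept states: {q0}
Interpreting what each state remembers (checking against the transitions):
  q0: an even number of 0s has been read so far
  q1: an odd number of 0s has been read so far
  δ(q0, 0): in q0 (an even number of 0s has been read so far), after reading 0 we have: an odd number of 0s has been read so far → q1
  δ(q0, 1): in q0 (an even number of 0s has been read so far), after reading 1 we have: an even number of 0s has been read so far → q0
  δ(q1, 0): in q1 (an odd number of 0s has been read so far), after reading 0 we have: an even number of 0s has been read so far → q0
  δ(q1, 1): in q1 (an odd number of 0s has been read so far), after reading 1 we have: an odd number of 0s has been read so far → q1
A string is accepted iff it ends in {q0}, i.e. an even number of 0s has been read so far.
Language: All binary strings with an even number of 0s

Final answer: All binary strings with an even number of 0s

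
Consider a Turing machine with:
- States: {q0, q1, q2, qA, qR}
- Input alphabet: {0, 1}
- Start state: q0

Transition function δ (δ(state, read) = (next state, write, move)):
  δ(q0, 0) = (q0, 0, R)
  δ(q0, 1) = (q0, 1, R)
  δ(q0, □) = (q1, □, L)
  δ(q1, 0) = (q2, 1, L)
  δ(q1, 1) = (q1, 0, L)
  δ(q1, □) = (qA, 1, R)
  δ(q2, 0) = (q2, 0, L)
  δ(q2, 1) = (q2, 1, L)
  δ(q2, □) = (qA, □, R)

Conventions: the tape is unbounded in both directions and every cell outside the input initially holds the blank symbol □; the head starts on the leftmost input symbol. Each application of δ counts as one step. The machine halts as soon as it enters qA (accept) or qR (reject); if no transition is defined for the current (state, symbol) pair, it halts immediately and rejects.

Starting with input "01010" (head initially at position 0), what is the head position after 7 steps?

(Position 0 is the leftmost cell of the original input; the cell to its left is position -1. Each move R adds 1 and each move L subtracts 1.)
Step 0: [q0]01010 (head at position 0)
Step 1: δ(q0, 0) = (q0, 0, R)  ⊢  0[q0]1010 (head at position 1)
Step 2: δ(q0, 1) = (q0, 1, R)  ⊢  01[q0]010 (head at position 2)
Step 3: δ(q0, 0) = (q0, 0, R)  ⊢  010[q0]10 (head at position 3)
Step 4: δ(q0, 1) = (q0, 1, R)  ⊢  0101[q0]0 (head at position 4)
Step 5: δ(q0, 0) = (q0, 0, R)  ⊢  01010[q0]□ (head at position 5)
Step 6: δ(q0, □) = (q1, □, L)  ⊢  0101[q1]0□ (head at position 4)
Step 7: δ(q1, 0) = (q2, 1, L)  ⊢  010[q2]11□ (head at position 3)
Head position after 7 steps: 3

Final answer: Position 3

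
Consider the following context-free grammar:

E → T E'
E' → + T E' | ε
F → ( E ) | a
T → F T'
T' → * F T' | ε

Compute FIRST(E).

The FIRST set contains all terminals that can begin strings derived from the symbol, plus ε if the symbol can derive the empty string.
FIRST(F): F → ( E ) contributes '(' and F → a contributes 'a', so FIRST(F) = {(, a}. F is not nullable.
FIRST(T): T → F T' begins with F, and F is not nullable, so FIRST(T) = FIRST(F) = {(, a}.
FIRST(E): E → T E' begins with T, and T is not nullable, so FIRST(E) = FIRST(T) = {(, a}.

Final answer: {(, a}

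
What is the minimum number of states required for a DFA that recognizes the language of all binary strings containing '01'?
Language: binary strings containing '01'
Lower bound (Myhill–Nerode): the prefixes ε, 0, 01 are pairwise distinguishable:
  ε vs 01: suffix ε distinguishes them (ε is rejected, 01 is accepted)
  0 vs 01: suffix ε distinguishes them (0 is rejected, 01 is accepted)
  ε vs 0: suffix 1 distinguishes them (ε·1 = 1 is rejected, 0·1 = 01 is accepted)
So any DFA needs at least 3 states.
Upper bound: a DFA with 3 states exists (one state per class above: 'no progress', 'last symbol 0', and 'seen 01' (accepting sink)).
Minimum states: 3

Final answer: 3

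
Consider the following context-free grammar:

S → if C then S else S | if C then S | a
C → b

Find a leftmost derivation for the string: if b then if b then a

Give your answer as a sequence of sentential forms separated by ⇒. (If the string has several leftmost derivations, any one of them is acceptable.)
Start with S.
Step 1: the leftmost non-terminal is S; apply S → if C then S:  if C then S
Step 2: the leftmost non-terminal is C; apply C → b:  if b then S
Step 3: the leftmost non-terminal is S; apply S → if C then S:  if b then if C then S
Step 4: the leftmost non-terminal is C; apply C → b:  if b then if b then S
Step 5: the leftmost non-terminal is S; apply S → a:  if b then if b then a

Final answer: S ⇒ if C then S ⇒ if b then S ⇒ if b then if C then S ⇒ if b then if b then S ⇒ if b then if b then a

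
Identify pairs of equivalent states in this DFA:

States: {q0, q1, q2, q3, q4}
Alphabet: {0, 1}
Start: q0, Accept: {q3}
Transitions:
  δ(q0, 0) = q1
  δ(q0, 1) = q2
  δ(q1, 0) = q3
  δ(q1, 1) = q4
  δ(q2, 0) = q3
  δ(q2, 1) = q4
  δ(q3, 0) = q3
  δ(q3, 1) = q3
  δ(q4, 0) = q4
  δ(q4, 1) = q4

Using the table-filling algorithm:
Round 0 – mark pairs where exactly one state is accepting: (q0,q3), (q1,q3), (q2,q3), (q3,q4)
Round 1 – newly marked: (q0,q1) [on 0: q1 vs q3, already marked]; (q0,q2) [on 0: q1 vs q3, already marked]; (q1,q4) [on 0: q3 vs q4, already marked]; (q2,q4) [on 0: q3 vs q4, already marked]
Round 2 – newly marked: (q0,q4) [on 0: q1 vs q4, already marked]
No further pairs can be marked.
(q1, q2) unmarked: δ(q1,0)=q3, δ(q2,0)=q3; δ(q1,1)=q4, δ(q2,1)=q4 → equivalent
Equivalent pairs: (q1, q2)

Final answer: Equivalent pairs: (q1, q2)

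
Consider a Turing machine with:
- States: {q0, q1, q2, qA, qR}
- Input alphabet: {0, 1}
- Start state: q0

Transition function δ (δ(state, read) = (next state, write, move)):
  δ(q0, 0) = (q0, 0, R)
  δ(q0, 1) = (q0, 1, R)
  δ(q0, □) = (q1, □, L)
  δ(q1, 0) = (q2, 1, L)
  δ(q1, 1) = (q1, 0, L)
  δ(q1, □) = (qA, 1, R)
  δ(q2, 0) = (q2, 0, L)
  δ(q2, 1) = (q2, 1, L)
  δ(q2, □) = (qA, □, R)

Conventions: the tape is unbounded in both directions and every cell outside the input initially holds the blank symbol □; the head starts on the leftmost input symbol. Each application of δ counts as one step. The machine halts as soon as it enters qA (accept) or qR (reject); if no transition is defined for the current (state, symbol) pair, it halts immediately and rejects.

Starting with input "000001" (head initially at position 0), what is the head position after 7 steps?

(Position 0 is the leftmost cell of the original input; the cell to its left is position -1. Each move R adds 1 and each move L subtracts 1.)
Step 0: [q0]000001 (head at position 0)
Step 1: δ(q0, 0) = (q0, 0, R)  ⊢  0[q0]00001 (head at position 1)
Step 2: δ(q0, 0) = (q0, 0, R)  ⊢  00[q0]0001 (head at position 2)
Step 3: δ(q0, 0) = (q0, 0, R)  ⊢  000[q0]001 (head at position 3)
Step 4: δ(q0, 0) = (q0, 0, R)  ⊢  0000[q0]01 (head at position 4)
Step 5: δ(q0, 0) = (q0, 0, R)  ⊢  00000[q0]1 (head at position 5)
Step 6: δ(q0, 1) = (q0, 1, R)  ⊢  000001[q0]□ (head at position 6)
Step 7: δ(q0, □) = (q1, □, L)  ⊢  00000[q1]1□ (head at position 5)
Head position after 7 steps: 5

Final answer: Position 5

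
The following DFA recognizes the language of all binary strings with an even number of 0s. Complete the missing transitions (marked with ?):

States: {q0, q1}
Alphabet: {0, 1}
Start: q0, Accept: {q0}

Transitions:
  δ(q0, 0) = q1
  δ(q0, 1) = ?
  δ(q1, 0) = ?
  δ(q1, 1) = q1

What each state remembers (consistent with the given transitions and accept states):
  q0: an even number of 0s has been read so far
  q1: an odd number of 0s has been read so far
Filling in the missing entries:
  δ(q0, 1): in q0 (an even number of 0s has been read so far), after reading 1 we have: an even number of 0s has been read so far → q0
  δ(q1, 0): in q1 (an odd number of 0s has been read so far), after reading 0 we have: an even number of 0s has been read so far → q0

Final answer: δ(q0, 1) = q0; δ(q1, 0) = q0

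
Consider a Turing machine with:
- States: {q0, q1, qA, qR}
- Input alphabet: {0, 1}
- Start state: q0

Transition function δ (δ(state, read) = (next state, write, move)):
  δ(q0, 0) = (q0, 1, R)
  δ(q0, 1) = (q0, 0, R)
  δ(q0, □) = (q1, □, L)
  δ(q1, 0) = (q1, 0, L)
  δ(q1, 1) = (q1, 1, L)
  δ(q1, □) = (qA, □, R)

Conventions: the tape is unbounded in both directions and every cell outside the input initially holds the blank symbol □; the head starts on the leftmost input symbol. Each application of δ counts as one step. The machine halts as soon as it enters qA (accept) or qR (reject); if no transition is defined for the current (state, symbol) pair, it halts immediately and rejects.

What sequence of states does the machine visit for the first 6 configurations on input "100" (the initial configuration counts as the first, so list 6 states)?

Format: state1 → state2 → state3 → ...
Step 0: [q0]100 (head at position 0)
Step 1: δ(q0, 1) = (q0, 0, R)  ⊢  0[q0]00 (head at position 1)
Step 2: δ(q0, 0) = (q0, 1, R)  ⊢  01[q0]0 (head at position 2)
Step 3: δ(q0, 0) = (q0, 1, R)  ⊢  011[q0]□ (head at position 3)
Step 4: δ(q0, □) = (q1, □, L)  ⊢  01[q1]1□ (head at position 2)
Step 5: δ(q1, 1) = (q1, 1, L)  ⊢  0[q1]11□ (head at position 1)
Reading off the states of these 6 configurations: q0 → q0 → q0 → q0 → q1 → q1

Final answer: q0 → q0 → q0 → q0 → q1 → q1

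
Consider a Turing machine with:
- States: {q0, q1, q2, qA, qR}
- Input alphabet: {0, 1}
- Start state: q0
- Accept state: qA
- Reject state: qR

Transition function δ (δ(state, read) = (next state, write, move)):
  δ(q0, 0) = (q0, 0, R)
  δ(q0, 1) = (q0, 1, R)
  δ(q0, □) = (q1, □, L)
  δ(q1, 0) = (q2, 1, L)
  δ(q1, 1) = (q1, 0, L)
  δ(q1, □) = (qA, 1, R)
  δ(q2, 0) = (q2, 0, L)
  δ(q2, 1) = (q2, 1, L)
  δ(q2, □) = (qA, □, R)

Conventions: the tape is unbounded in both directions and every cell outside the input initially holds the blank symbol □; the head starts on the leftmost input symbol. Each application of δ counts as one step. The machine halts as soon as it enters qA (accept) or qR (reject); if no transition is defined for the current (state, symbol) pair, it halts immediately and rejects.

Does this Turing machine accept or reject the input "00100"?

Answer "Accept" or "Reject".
Step 0: [q0]00100 (head at position 0)
Step 1: δ(q0, 0) = (q0, 0, R)  ⊢  0[q0]0100 (head at position 1)
Step 2: δ(q0, 0) = (q0, 0, R)  ⊢  00[q0]100 (head at position 2)
Step 3: δ(q0, 1) = (q0, 1, R)  ⊢  001[q0]00 (head at position 3)
Step 4: δ(q0, 0) = (q0, 0, R)  ⊢  0010[q0]0 (head at position 4)
Step 5: δ(q0, 0) = (q0, 0, R)  ⊢  00100[q0]□ (head at position 5)
Step 6: δ(q0, □) = (q1, □, L)  ⊢  0010[q1]0□ (head at position 4)
Step 7: δ(q1, 0) = (q2, 1, L)  ⊢  001[q2]01□ (head at position 3)
Step 8: δ(q2, 0) = (q2, 0, L)  ⊢  00[q2]101□ (head at position 2)
Step 9: δ(q2, 1) = (q2, 1, L)  ⊢  0[q2]0101□ (head at position 1)
Step 10: δ(q2, 0) = (q2, 0, L)  ⊢  [q2]00101□ (head at position 0)
Step 11: δ(q2, 0) = (q2, 0, L)  ⊢  [q2]□00101□ (head at position -1)
Step 12: δ(q2, □) = (qA, □, R)  ⊢  □[qA]00101□ (head at position 0)
The machine is in qA, so it halts and accepts.

Final answer: Accept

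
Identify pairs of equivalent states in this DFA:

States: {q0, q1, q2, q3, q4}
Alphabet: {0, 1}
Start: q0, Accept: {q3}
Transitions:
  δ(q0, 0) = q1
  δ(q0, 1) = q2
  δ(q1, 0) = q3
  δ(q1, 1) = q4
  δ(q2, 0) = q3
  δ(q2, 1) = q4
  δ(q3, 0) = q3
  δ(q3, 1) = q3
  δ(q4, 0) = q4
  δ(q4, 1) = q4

Using the table-filling algorithm:
Round 0 – mark pairs where exactly one state is accepting: (q0,q3), (q1,q3), (q2,q3), (q3,q4)
Round 1 – newly marked: (q0,q1) [on 0: q1 vs q3, already marked]; (q0,q2) [on 0: q1 vs q3, already marked]; (q1,q4) [on 0: q3 vs q4, already marked]; (q2,q4) [on 0: q3 vs q4, already marked]
Round 2 – newly marked: (q0,q4) [on 0: q1 vs q4, already marked]
No further pairs can be marked.
(q1, q2) unmarked: δ(q1,0)=q3, δ(q2,0)=q3; δ(q1,1)=q4, δ(q2,1)=q4 → equivalent
Equivalent pairs: (q1, q2)

Final answer: Equivalent pairs: (q1, q2)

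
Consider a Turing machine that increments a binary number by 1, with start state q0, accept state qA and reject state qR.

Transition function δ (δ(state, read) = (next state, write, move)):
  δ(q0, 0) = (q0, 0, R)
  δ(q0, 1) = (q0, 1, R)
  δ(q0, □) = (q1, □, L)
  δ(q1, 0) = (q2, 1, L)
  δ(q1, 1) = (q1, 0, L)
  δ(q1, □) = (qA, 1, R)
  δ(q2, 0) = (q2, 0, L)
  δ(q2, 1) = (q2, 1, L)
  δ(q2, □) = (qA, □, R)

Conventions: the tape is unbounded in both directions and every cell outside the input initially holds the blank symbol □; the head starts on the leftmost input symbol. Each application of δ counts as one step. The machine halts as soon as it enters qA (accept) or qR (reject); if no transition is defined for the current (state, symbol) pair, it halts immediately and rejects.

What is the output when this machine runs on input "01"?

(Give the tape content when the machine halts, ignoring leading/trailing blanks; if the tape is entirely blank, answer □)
Step 0: [q0]01 (head at position 0)
Step 1: δ(q0, 0) = (q0, 0, R)  ⊢  0[q0]1 (head at position 1)
Step 2: δ(q0, 1) = (q0, 1, R)  ⊢  01[q0]□ (head at position 2)
Step 3: δ(q0, □) = (q1, □, L)  ⊢  0[q1]1□ (head at position 1)
Step 4: δ(q1, 1) = (q1, 0, L)  ⊢  [q1]00□ (head at position 0)
Step 5: δ(q1, 0) = (q2, 1, L)  ⊢  [q2]□10□ (head at position -1)
Step 6: δ(q2, □) = (qA, □, R)  ⊢  □[qA]10□ (head at position 0)
The machine is in qA, so it halts and accepts.
Tape content when halted (ignoring surrounding blanks): 10

Final answer: Output: 10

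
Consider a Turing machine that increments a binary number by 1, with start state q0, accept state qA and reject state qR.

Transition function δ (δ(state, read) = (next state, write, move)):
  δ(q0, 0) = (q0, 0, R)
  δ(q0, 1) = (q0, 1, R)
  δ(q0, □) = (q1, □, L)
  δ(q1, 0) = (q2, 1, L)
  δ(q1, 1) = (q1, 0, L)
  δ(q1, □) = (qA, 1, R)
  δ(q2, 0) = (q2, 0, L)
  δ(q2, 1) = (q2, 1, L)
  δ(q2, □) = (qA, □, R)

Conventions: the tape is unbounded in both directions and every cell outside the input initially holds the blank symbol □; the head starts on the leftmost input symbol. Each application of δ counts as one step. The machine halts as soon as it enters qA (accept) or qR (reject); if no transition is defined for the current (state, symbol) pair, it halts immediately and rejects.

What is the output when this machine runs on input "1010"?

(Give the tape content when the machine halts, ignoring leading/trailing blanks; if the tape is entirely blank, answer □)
Step 0: [q0]1010 (head at position 0)
Step 1: δ(q0, 1) = (q0, 1, R)  ⊢  1[q0]010 (head at position 1)
Step 2: δ(q0, 0) = (q0, 0, R)  ⊢  10[q0]10 (head at position 2)
Step 3: δ(q0, 1) = (q0, 1, R)  ⊢  101[q0]0 (head at position 3)
Step 4: δ(q0, 0) = (q0, 0, R)  ⊢  1010[q0]□ (head at position 4)
Step 5: δ(q0, □) = (q1, □, L)  ⊢  101[q1]0□ (head at position 3)
Step 6: δ(q1, 0) = (q2, 1, L)  ⊢  10[q2]11□ (head at position 2)
Step 7: δ(q2, 1) = (q2, 1, L)  ⊢  1[q2]011□ (head at position 1)
Step 8: δ(q2, 0) = (q2, 0, L)  ⊢  [q2]1011□ (head at position 0)
Step 9: δ(q2, 1) = (q2, 1, L)  ⊢  [q2]□1011□ (head at position -1)
Step 10: δ(q2, □) = (qA, □, R)  ⊢  □[qA]1011□ (head at position 0)
The machine is in qA, so it halts and accepts.
Tape content when halted (ignoring surrounding blanks): 1011

Final answer: Output: 1011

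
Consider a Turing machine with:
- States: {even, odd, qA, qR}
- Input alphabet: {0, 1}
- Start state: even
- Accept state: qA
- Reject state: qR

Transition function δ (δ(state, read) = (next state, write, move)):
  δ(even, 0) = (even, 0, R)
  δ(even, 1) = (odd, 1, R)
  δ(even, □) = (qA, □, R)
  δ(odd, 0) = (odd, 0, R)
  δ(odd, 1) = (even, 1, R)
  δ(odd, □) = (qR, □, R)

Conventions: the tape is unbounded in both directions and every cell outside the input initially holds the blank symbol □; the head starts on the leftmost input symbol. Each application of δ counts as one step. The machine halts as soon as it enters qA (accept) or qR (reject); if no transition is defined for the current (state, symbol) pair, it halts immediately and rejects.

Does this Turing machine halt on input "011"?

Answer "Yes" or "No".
Step 0: [even]011 (head at position 0)
Step 1: δ(even, 0) = (even, 0, R)  ⊢  0[even]11 (head at position 1)
Step 2: δ(even, 1) = (odd, 1, R)  ⊢  01[odd]1 (head at position 2)
Step 3: δ(odd, 1) = (even, 1, R)  ⊢  011[even]□ (head at position 3)
Step 4: δ(even, □) = (qA, □, R)  ⊢  011□[qA]□ (head at position 4)
The machine is in qA, so it halts and accepts.
It halts after 4 steps.

Final answer: Yes - halts after 4 steps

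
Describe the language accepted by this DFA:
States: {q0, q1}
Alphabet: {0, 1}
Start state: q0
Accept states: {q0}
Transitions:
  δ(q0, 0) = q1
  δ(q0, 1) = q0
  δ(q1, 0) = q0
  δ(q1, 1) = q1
Analyzing the DFA structure:
Start state: q0
Accept states: {q0}
Interpreting what each state remembers (checking against the transitions):
  q0: an even number of 0s has been read so far
  q1: an odd number of 0s has been read so far
  δ(q0, 0): in q0 (an even number of 0s has been read so far), after reading 0 we have: an odd number of 0s has been read so far → q1
  δ(q0, 1): in q0 (an even number of 0s has been read so far), after reading 1 we have: an even number of 0s has been read so far → q0
  δ(q1, 0): in q1 (an odd number of 0s has been read so far), after reading 0 we have: an even number of 0s has been read so far → q0
  δ(q1, 1): in q1 (an odd number of 0s has been read so far), after reading 1 we have: an odd number of 0s has been read so far → q1
A string is accepted iff it ends in {q0}, i.e. an even number of 0s has been read so far.
Language: All binary strings with an even number of 0s

Final answer: All binary strings with an even number of 0s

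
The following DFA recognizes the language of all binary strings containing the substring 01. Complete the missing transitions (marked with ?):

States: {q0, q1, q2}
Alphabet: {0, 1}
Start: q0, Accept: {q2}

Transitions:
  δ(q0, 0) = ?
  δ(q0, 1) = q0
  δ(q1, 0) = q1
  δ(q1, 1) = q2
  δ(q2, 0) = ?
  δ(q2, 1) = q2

What each state remembers (consistent with the given transitions and accept states):
  q0: 01 not seen yet and the last symbol was not 0
  q1: 01 not seen yet and the last symbol was 0
  q2: the substring 01 has already been seen
Filling in the missing entries:
  δ(q0, 0): in q0 (01 not seen yet and the last symbol was not 0), after reading 0 we have: 01 not seen yet and the last symbol was 0 → q1
  δ(q2, 0): in q2 (the substring 01 has already been seen), after reading 0 we have: the substring 01 has already been seen → q2

Final answer: δ(q0, 0) = q1; δ(q2, 0) = q2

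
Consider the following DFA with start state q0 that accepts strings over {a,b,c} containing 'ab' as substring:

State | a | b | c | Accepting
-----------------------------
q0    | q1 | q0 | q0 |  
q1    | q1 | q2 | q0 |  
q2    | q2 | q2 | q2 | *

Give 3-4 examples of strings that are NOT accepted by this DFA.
Any strings that end in a non-accepting state work; for example:
"ccc": q0 → q0 → q0 → q0; q0 is not accepting → rejected
"bcca": q0 → q0 → q0 → q0 → q1; q1 is not accepting → rejected
"cbac": q0 → q0 → q0 → q1 → q0; q0 is not accepting → rejected
"ccba": q0 → q0 → q0 → q0 → q1; q1 is not accepting → rejected

Final answer: "ccc", "bcca", "cbac", "ccba"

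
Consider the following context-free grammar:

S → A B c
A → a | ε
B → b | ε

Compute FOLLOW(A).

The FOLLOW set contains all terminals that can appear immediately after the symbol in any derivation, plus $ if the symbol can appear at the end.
A occurs in S → A B c followed by B c. Add FIRST(B) minus ε = {b}; B is nullable (B → ε), so what follows B can also follow A: the terminal c. FOLLOW(A) = {b, c}.

Final answer: {b, c}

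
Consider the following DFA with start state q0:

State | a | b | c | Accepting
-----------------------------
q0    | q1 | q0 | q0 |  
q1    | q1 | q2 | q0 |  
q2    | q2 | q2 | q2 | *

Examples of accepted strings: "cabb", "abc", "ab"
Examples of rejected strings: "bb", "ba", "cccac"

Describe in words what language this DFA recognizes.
strings over {a,b,c} containing 'ab' as substring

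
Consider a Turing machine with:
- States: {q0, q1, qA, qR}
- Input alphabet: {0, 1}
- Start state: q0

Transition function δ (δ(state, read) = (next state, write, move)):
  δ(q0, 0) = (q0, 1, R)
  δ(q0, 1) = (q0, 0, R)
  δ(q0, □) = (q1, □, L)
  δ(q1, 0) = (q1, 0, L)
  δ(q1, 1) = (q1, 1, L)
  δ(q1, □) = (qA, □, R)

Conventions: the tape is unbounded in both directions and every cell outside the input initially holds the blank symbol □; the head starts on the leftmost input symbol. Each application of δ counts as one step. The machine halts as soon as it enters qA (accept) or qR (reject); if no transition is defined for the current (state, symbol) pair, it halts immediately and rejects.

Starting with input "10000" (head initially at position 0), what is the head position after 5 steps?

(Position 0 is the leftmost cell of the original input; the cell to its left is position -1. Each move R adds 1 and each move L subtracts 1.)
Step 0: [q0]10000 (head at position 0)
Step 1: δ(q0, 1) = (q0, 0, R)  ⊢  0[q0]0000 (head at position 1)
Step 2: δ(q0, 0) = (q0, 1, R)  ⊢  01[q0]000 (head at position 2)
Step 3: δ(q0, 0) = (q0, 1, R)  ⊢  011[q0]00 (head at position 3)
Step 4: δ(q0, 0) = (q0, 1, R)  ⊢  0111[q0]0 (head at position 4)
Step 5: δ(q0, 0) = (q0, 1, R)  ⊢  01111[q0]□ (head at position 5)
Head position after 5 steps: 5

Final answer: Position 5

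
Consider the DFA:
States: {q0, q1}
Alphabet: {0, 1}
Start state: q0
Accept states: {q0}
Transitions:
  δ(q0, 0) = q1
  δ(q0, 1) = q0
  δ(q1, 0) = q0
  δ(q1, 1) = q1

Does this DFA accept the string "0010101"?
Processing string "0010101":
  q0 --0--> q1
  q1 --0--> q0
  q0 --1--> q0
  q0 --0--> q1
  q1 --1--> q1
  q1 --0--> q0
  q0 --1--> q0
Final state: q0
Accept states: {q0}
q0 is an accept state, so the string is accepted.

Final answer: Yes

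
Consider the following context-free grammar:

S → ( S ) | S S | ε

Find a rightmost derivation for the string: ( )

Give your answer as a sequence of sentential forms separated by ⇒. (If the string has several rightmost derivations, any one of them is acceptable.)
Start with S.
Step 1: the rightmost non-terminal is S; apply S → ( S ):  ( S )
Step 2: the rightmost non-terminal is S; apply S → ε:  ( )

Final answer: S ⇒ ( S ) ⇒ ( )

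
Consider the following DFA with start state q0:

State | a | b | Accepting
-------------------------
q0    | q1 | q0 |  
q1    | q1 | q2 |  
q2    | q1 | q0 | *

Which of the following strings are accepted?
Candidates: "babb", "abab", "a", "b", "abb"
"babb": q0 → q0 → q1 → q2 → q0; q0 is not accepting → rejected
"abab": q0 → q1 → q2 → q1 → q2; q2 is accepting → accepted
"a": q0 → q1; q1 is not accepting → rejected
"b": q0 → q0; q0 is not accepting → rejected
"abb": q0 → q1 → q2 → q0; q0 is not accepting → rejected

Final answer: "abab"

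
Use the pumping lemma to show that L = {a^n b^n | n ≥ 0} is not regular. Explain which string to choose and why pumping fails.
Language: L = {a^n b^n | n ≥ 0} (equal numbers of a's followed by b's)
Step 1: Assume for contradiction that L is regular, with pumping length p.
Step 2: Choose s = a^p b^p. Then s ∈ L (it has p a's followed by p b's) and |s| ≥ p.
Step 3: Consider any decomposition s = xyz with |xy| ≤ p and |y| > 0. Since |xy| ≤ p and the first p symbols of s are all a's, y = a^k for some k with 1 ≤ k ≤ p.
Step 4: Pumping up (i = 2): xy²z = a^(p+k) b^p, which has more a's than b's, so xy²z ∉ L.
This contradicts the pumping lemma, so L is not regular.

Final answer: Choose s = a^p b^p. Since |xy| ≤ p, y = a^k with k ≥ 1. Then xy²z = a^(p+k) b^p ∉ L.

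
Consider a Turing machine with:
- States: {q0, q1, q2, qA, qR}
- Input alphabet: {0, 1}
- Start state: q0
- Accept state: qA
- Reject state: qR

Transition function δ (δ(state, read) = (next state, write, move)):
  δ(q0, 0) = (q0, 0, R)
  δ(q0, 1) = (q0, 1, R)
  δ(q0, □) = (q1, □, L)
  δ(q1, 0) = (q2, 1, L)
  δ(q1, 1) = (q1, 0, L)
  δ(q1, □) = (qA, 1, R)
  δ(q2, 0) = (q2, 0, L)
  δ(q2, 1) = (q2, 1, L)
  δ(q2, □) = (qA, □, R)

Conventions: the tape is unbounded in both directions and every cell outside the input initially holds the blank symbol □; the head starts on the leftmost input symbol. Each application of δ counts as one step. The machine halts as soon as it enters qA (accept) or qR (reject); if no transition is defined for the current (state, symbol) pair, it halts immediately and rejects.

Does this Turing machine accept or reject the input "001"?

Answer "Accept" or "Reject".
Step 0: [q0]001 (head at position 0)
Step 1: δ(q0, 0) = (q0, 0, R)  ⊢  0[q0]01 (head at position 1)
Step 2: δ(q0, 0) = (q0, 0, R)  ⊢  00[q0]1 (head at position 2)
Step 3: δ(q0, 1) = (q0, 1, R)  ⊢  001[q0]□ (head at position 3)
Step 4: δ(q0, □) = (q1, □, L)  ⊢  00[q1]1□ (head at position 2)
Step 5: δ(q1, 1) = (q1, 0, L)  ⊢  0[q1]00□ (head at position 1)
Step 6: δ(q1, 0) = (q2, 1, L)  ⊢  [q2]010□ (head at position 0)
Step 7: δ(q2, 0) = (q2, 0, L)  ⊢  [q2]□010□ (head at position -1)
Step 8: δ(q2, □) = (qA, □, R)  ⊢  □[qA]010□ (head at position 0)
The machine is in qA, so it halts and accepts.

Final answer: Accept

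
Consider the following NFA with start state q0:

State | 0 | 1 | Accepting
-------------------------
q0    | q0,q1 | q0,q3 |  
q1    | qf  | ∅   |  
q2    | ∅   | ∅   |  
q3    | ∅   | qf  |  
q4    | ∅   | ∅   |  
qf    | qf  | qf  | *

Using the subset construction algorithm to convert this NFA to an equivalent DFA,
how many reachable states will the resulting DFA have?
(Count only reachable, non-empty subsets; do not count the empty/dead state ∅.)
Start subset: {q0}
{q0}: on 0 → {q0, q1}, on 1 → {q0, q3}
{q0, q1}: on 0 → {q0, q1, qf}, on 1 → {q0, q3}
{q0, q3}: on 0 → {q0, q1}, on 1 → {q0, q3, qf}
{q0, q1, qf}: on 0 → {q0, q1, qf}, on 1 → {q0, q3, qf}
{q0, q3, qf}: on 0 → {q0, q1, qf}, on 1 → {q0, q3, qf}
Reachable non-empty subsets: {q0}, {q0, q1}, {q0, q3}, {q0, q1, qf}, {q0, q3, qf} — 5 in total.

Final answer: 5 states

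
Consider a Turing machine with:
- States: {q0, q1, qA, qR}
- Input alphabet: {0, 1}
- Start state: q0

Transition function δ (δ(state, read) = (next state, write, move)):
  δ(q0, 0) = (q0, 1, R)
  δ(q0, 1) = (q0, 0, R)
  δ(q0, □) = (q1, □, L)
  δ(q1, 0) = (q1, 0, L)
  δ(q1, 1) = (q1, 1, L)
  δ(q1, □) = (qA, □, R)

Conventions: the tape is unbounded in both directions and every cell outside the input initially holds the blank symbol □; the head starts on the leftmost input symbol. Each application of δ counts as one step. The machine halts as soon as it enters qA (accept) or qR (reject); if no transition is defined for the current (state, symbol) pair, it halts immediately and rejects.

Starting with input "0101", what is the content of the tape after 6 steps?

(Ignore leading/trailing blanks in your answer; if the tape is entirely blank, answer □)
Step 0: [q0]0101 (head at position 0)
Step 1: δ(q0, 0) = (q0, 1, R)  ⊢  1[q0]101 (head at position 1)
Step 2: δ(q0, 1) = (q0, 0, R)  ⊢  10[q0]01 (head at position 2)
Step 3: δ(q0, 0) = (q0, 1, R)  ⊢  101[q0]1 (head at position 3)
Step 4: δ(q0, 1) = (q0, 0, R)  ⊢  1010[q0]□ (head at position 4)
Step 5: δ(q0, □) = (q1, □, L)  ⊢  101[q1]0□ (head at position 3)
Step 6: δ(q1, 0) = (q1, 0, L)  ⊢  10[q1]10□ (head at position 2)
Tape after 6 steps (ignoring surrounding blanks): 1010

Final answer: Tape: 1010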